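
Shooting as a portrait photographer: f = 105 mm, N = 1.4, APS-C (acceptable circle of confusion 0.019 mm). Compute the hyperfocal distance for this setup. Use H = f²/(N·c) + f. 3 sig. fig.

415 m

Hyperfocal distance H = f²/(N·c) + f = 105²/(1.4 × 0.019) + 105 = 11025/0.0266 + 105 ≈ 414578.7 mm ≈ 415 m.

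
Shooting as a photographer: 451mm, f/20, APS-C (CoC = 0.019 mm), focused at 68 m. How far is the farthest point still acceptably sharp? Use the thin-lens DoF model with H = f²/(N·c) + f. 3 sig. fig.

77.8 m

Hyperfocal distance H = f²/(N·c) + f = 451²/(20 × 0.019) + 451 = 203401/0.38 + 451 ≈ 535716.8 mm ≈ 535.7 m.
Far limit Df = s·(H − f)/(H − s) = 68000 × (535716.8 − 451) / (535716.8 − 68000) = 68000 × 535265.8 / 467716.8 ≈ 77821 mm ≈ 77.8 m.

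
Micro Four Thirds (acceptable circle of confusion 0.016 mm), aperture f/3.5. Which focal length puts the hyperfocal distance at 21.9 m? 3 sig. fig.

From H = f²/(N·c) + f, with f ≪ H: f ≈ √(H·N·c) = √(21900 × 3.5 × 0.016) = √1226.4 ≈ 35.02 mm.
The +f correction barely moves this — solving exactly, f² + N·c·f − N·c·H = 0 ⇒ f = (−N·c + √((N·c)² + 4·N·c·H))/2 = (−0.056 + √4905.6)/2 ≈ 34.992 mm, so f ≈ 35.0 mm.

35.0 mm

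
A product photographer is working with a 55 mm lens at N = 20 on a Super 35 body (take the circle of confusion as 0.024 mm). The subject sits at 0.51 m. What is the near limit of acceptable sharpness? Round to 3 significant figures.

Hyperfocal distance H = f²/(N·c) + f = 55²/(20 × 0.024) + 55 = 3025/0.48 + 55 ≈ 6357.1 mm ≈ 6.357 m.
Near limit Dn = s·(H − f)/(H + s − 2f) = 510 × (6357.1 − 55) / (6357.1 + 510 − 2 × 55) = 510 × 6302.1 / 6757.1 ≈ 475.66 mm.

476 mm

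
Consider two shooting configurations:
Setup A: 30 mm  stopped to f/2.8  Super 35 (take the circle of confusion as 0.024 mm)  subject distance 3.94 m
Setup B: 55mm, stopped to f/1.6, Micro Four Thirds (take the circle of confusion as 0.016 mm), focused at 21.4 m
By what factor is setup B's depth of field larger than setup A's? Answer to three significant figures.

Setup A: H = 30²/(2.8×0.024) + 30 ≈ 13422.9 mm; DoF = Df − Dn = 5564.6 − 3049.7 ≈ 2514.9 mm.
Setup B: H = 55²/(1.6×0.016) + 55 ≈ 118219.1 mm; DoF = Df − Dn = 26117.9 − 18125.8 ≈ 7992.1 mm.
Ratio = 7992.1 / 2514.9 ≈ 3.18.

3.18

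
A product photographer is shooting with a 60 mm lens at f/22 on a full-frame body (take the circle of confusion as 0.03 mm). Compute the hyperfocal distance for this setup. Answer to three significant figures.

5.51 m

Hyperfocal distance H = f²/(N·c) + f = 60²/(22 × 0.03) + 60 = 3600/0.66 + 60 ≈ 5514.5 mm ≈ 5.51 m.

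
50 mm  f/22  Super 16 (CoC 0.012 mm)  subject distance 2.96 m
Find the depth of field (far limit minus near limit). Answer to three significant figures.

2.01 m

Hyperfocal distance H = f²/(N·c) + f = 50²/(22 × 0.012) + 50 = 2500/0.264 + 50 ≈ 9519.7 mm ≈ 9.520 m.
Near limit Dn = s·(H − f)/(H + s − 2f) = 2960 × (9519.7 − 50) / (9519.7 + 2960 − 2 × 50) = 2960 × 9469.7 / 12379.7 ≈ 2264.2 mm.
Far limit Df = s·(H − f)/(H − s) = 2960 × (9519.7 − 50) / (9519.7 − 2960) = 2960 × 9469.7 / 6559.7 ≈ 4273.1 mm.
Depth of field = Df − Dn = 4273.1 − 2264.2 ≈ 2008.9 mm ≈ 2.01 m.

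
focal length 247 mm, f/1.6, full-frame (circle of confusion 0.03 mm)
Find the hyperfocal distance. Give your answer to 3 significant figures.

1270 m

Hyperfocal distance H = f²/(N·c) + f = 247²/(1.6 × 0.03) + 247 = 61009/0.048 + 247 ≈ 1271267.8 mm ≈ 1270 m.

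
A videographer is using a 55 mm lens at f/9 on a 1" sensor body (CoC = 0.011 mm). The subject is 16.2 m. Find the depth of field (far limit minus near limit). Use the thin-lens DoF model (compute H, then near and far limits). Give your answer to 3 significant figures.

23.8 m

Hyperfocal distance H = f²/(N·c) + f = 55²/(9 × 0.011) + 55 = 3025/0.099 + 55 ≈ 30610.6 mm ≈ 30.61 m.
Near limit Dn = s·(H − f)/(H + s − 2f) = 16200 × (30610.6 − 55) / (30610.6 + 16200 − 2 × 55) = 16200 × 30555.6 / 46700.6 ≈ 10599 mm.
Far limit Df = s·(H − f)/(H − s) = 16200 × (30610.6 − 55) / (30610.6 − 16200) = 16200 × 30555.6 / 14410.6 ≈ 34350 mm.
Depth of field = Df − Dn = 34350 − 10599 ≈ 23751 mm ≈ 23.8 m.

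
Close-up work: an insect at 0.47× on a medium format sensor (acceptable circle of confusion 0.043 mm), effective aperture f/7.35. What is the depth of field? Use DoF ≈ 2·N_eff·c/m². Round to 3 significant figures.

2.86 mm

At magnification m, DoF ≈ 2·N_eff·c/m² = 2 × 7.35 × 0.043 / 0.47² = 0.6321 / 0.2209 ≈ 2.86 mm.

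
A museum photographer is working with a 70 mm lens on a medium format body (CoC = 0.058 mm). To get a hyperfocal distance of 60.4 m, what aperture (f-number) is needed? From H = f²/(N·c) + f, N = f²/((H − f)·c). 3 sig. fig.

Rearrange H = f²/(N·c) + f for N: N = f² / ((H − f)·c).
N = 70² / ((60400 − 70) × 0.058) = 4900 / 3499 ≈ 1.40.

f/1.40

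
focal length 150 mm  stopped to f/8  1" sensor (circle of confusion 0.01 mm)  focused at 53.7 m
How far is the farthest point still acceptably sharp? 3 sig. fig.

66.3 m

Hyperfocal distance H = f²/(N·c) + f = 150²/(8 × 0.01) + 150 = 22500/0.08 + 150 ≈ 281400.0 mm ≈ 281.4 m.
Far limit Df = s·(H − f)/(H − s) = 53700 × (281400.0 − 150) / (281400.0 − 53700) = 53700 × 281250.0 / 227700.0 ≈ 66329 mm ≈ 66.3 m.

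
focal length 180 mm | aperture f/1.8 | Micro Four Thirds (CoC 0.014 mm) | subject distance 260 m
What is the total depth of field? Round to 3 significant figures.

Hyperfocal distance H = f²/(N·c) + f = 180²/(1.8 × 0.014) + 180 = 32400/0.0252 + 180 ≈ 1285894.3 mm ≈ 1286 m.
Near limit Dn = s·(H − f)/(H + s − 2f) = 260000 × (1285894.3 − 180) / (1285894.3 + 260000 − 2 × 180) = 260000 × 1285714.3 / 1545534.3 ≈ 216291 mm.
Far limit Df = s·(H − f)/(H − s) = 260000 × (1285894.3 − 180) / (1285894.3 − 260000) = 260000 × 1285714.3 / 1025894.3 ≈ 325848 mm.
Depth of field = Df − Dn = 325848 − 216291 ≈ 109557 mm ≈ 110 m.

110 m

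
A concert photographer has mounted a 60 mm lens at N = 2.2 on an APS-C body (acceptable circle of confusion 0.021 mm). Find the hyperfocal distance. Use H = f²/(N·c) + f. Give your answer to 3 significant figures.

Hyperfocal distance H = f²/(N·c) + f = 60²/(2.2 × 0.021) + 60 = 3600/0.0462 + 60 ≈ 77982.1 mm ≈ 78.0 m.

78.0 m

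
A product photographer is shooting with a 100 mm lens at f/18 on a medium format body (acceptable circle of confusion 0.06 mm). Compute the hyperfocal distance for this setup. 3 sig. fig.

9.36 m

Hyperfocal distance H = f²/(N·c) + f = 100²/(18 × 0.06) + 100 = 10000/1.08 + 100 ≈ 9359.3 mm ≈ 9.36 m.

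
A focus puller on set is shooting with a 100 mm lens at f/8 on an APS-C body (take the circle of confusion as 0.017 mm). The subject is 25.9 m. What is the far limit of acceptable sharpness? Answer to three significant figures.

39.9 m

Hyperfocal distance H = f²/(N·c) + f = 100²/(8 × 0.017) + 100 = 10000/0.136 + 100 ≈ 73629.4 mm ≈ 73.63 m.
Far limit Df = s·(H − f)/(H − s) = 25900 × (73629.4 − 100) / (73629.4 − 25900) = 25900 × 73529.4 / 47729.4 ≈ 39900 mm ≈ 39.9 m.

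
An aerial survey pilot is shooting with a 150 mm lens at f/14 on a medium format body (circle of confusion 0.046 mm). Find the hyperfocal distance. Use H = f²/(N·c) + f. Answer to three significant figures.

Hyperfocal distance H = f²/(N·c) + f = 150²/(14 × 0.046) + 150 = 22500/0.644 + 150 ≈ 35087.9 mm ≈ 35.1 m.

35.1 m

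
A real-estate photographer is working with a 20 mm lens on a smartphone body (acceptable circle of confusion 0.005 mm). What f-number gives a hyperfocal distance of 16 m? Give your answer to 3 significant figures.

Rearrange H = f²/(N·c) + f for N: N = f² / ((H − f)·c).
N = 20² / ((16000 − 20) × 0.005) = 400 / 79.90 ≈ 5.01.

f/5.01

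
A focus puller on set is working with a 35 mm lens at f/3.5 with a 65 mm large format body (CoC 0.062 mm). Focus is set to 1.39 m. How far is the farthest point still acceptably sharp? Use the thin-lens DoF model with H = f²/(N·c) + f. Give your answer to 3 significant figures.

Hyperfocal distance H = f²/(N·c) + f = 35²/(3.5 × 0.062) + 35 = 1225/0.217 + 35 ≈ 5680.2 mm ≈ 5.680 m.
Far limit Df = s·(H − f)/(H − s) = 1390 × (5680.2 − 35) / (5680.2 − 1390) = 1390 × 5645.2 / 4290.2 ≈ 1829.0 mm ≈ 1.83 m.

1.83 m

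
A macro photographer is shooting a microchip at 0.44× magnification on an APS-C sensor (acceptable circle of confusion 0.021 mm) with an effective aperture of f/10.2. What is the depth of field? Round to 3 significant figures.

At magnification m, DoF ≈ 2·N_eff·c/m² = 2 × 10.2 × 0.021 / 0.44² = 0.4284 / 0.1936 ≈ 2.21 mm.

2.21 mm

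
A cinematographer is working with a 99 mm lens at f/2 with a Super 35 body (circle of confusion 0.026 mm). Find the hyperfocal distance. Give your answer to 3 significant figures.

Hyperfocal distance H = f²/(N·c) + f = 99²/(2 × 0.026) + 99 = 9801/0.052 + 99 ≈ 188579.8 mm ≈ 189 m.

189 m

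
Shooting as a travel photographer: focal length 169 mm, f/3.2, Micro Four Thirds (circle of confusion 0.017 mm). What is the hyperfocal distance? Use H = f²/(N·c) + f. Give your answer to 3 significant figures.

525 m

Hyperfocal distance H = f²/(N·c) + f = 169²/(3.2 × 0.017) + 169 = 28561/0.0544 + 169 ≈ 525187.4 mm ≈ 525 m.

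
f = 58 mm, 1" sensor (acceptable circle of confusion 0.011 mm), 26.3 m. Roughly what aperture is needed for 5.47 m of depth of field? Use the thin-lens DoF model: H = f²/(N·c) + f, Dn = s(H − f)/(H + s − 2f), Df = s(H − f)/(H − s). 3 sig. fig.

f/1.20

Write h = H − f = f²/(N·c). The thin-lens limits are Dn = s·h/(h + (s−f)) and Df = s·h/(h − (s−f)), so DoF = Df − Dn = 2·s·(s−f)·h / (h² − (s−f)²).
That is a quadratic in h: DoF·h² − 2·s·(s−f)·h − DoF·(s−f)² = 0 ⇒ h = (s−f)·(s + √(s² + DoF²)) / DoF = 26242 × (26300 + √(26300² + 5470²)) / 5470 = 26242 × (26300 + 26862.8) / 5470 ≈ 255045 mm.
Then N = f²/(c·h) = 58² / (0.011 × 255045) = 3364 / 2805.5 ≈ 1.20.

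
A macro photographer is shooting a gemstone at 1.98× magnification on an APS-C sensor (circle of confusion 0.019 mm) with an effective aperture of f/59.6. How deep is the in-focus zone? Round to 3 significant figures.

At magnification m, DoF ≈ 2·N_eff·c/m² = 2 × 59.6 × 0.019 / 1.98² = 2.265 / 3.92 ≈ 0.578 mm.

0.578 mm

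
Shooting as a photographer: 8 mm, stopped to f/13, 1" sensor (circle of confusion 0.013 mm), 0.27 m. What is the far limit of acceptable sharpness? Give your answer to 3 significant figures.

Hyperfocal distance H = f²/(N·c) + f = 8²/(13 × 0.013) + 8 = 64/0.169 + 8 ≈ 386.7 mm ≈ 0.387 m.
Far limit Df = s·(H − f)/(H − s) = 270 × (386.7 − 8) / (386.7 − 270) = 270 × 378.7 / 116.7 ≈ 876.18 mm ≈ 0.876 m.

0.876 m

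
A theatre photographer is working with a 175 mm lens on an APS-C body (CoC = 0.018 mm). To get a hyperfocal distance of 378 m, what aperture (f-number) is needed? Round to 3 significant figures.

f/4.50

Rearrange H = f²/(N·c) + f for N: N = f² / ((H − f)·c).
N = 175² / ((378000 − 175) × 0.018) = 30625 / 6801 ≈ 4.50.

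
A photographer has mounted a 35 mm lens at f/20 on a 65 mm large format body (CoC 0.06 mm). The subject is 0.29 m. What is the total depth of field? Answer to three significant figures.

Hyperfocal distance H = f²/(N·c) + f = 35²/(20 × 0.06) + 35 = 1225/1.2 + 35 ≈ 1055.8 mm ≈ 1.056 m.
Near limit Dn = s·(H − f)/(H + s − 2f) = 290 × (1055.8 − 35) / (1055.8 + 290 − 2 × 35) = 290 × 1020.8 / 1275.8 ≈ 232.04 mm.
Far limit Df = s·(H − f)/(H − s) = 290 × (1055.8 − 35) / (1055.8 − 290) = 290 × 1020.8 / 765.8 ≈ 386.56 mm.
Depth of field = Df − Dn = 386.56 − 232.04 ≈ 154.52 mm.

155 mm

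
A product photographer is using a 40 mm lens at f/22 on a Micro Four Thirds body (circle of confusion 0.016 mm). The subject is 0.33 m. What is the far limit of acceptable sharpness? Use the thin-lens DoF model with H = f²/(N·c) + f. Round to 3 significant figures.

352 mm

Hyperfocal distance H = f²/(N·c) + f = 40²/(22 × 0.016) + 40 = 1600/0.352 + 40 ≈ 4585.5 mm ≈ 4.585 m.
Far limit Df = s·(H − f)/(H − s) = 330 × (4585.5 − 40) / (4585.5 − 330) = 330 × 4545.5 / 4255.5 ≈ 352.49 mm.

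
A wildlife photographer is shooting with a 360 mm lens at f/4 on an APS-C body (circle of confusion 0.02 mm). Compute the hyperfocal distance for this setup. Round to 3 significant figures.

1620 m

Hyperfocal distance H = f²/(N·c) + f = 360²/(4 × 0.02) + 360 = 129600/0.08 + 360 ≈ 1620360.0 mm ≈ 1620 m.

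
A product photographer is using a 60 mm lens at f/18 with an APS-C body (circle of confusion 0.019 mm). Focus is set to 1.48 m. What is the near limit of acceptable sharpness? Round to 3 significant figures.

Hyperfocal distance H = f²/(N·c) + f = 60²/(18 × 0.019) + 60 = 3600/0.342 + 60 ≈ 10586.3 mm ≈ 10.59 m.
Near limit Dn = s·(H − f)/(H + s − 2f) = 1480 × (10586.3 − 60) / (10586.3 + 1480 − 2 × 60) = 1480 × 10526.3 / 11946.3 ≈ 1304.1 mm ≈ 1.30 m.

1.30 m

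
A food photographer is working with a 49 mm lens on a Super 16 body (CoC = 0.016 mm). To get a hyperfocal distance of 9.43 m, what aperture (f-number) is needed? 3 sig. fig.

f/16

Rearrange H = f²/(N·c) + f for N: N = f² / ((H − f)·c).
N = 49² / ((9430 − 49) × 0.016) = 2401 / 150.1 ≈ 16.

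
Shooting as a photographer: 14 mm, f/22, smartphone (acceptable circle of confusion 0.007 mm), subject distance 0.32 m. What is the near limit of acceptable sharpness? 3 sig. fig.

Hyperfocal distance H = f²/(N·c) + f = 14²/(22 × 0.007) + 14 = 196/0.154 + 14 ≈ 1286.7 mm ≈ 1.287 m.
Near limit Dn = s·(H − f)/(H + s − 2f) = 320 × (1286.7 − 14) / (1286.7 + 320 − 2 × 14) = 320 × 1272.7 / 1578.7 ≈ 257.98 mm.

258 mm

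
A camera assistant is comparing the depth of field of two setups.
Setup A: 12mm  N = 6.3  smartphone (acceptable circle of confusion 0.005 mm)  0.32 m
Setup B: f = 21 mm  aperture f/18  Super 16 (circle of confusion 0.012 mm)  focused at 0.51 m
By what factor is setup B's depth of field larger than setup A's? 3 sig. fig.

Setup A: H = 12²/(6.3×0.005) + 12 ≈ 4583.4 mm; DoF = Df − Dn = 343.118 − 299.801 ≈ 43.317 mm.
Setup B: H = 21²/(18×0.012) + 21 ≈ 2062.7 mm; DoF = Df − Dn = 670.62 − 411.45 ≈ 259.17 mm.
Ratio = 259.17 / 43.317 ≈ 5.98.

5.98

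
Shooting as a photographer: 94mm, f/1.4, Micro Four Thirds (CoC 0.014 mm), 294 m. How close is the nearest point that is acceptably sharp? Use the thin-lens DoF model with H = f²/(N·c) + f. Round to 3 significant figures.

Hyperfocal distance H = f²/(N·c) + f = 94²/(1.4 × 0.014) + 94 = 8836/0.0196 + 94 ≈ 450910.3 mm ≈ 450.9 m.
Near limit Dn = s·(H − f)/(H + s − 2f) = 294000 × (450910.3 − 94) / (450910.3 + 294000 − 2 × 94) = 294000 × 450816.3 / 744722.3 ≈ 177972 mm ≈ 178 m.

178 m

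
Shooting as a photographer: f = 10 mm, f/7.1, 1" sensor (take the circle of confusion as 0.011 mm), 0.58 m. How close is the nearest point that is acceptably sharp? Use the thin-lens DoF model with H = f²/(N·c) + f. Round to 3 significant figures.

Hyperfocal distance H = f²/(N·c) + f = 10²/(7.1 × 0.011) + 10 = 100/0.0781 + 10 ≈ 1290.4 mm ≈ 1.290 m.
Near limit Dn = s·(H − f)/(H + s − 2f) = 580 × (1290.4 − 10) / (1290.4 + 580 − 2 × 10) = 580 × 1280.4 / 1850.4 ≈ 401.34 mm.

401 mm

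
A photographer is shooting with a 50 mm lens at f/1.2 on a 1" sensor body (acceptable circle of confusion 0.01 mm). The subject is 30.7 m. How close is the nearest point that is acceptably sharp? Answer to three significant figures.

Hyperfocal distance H = f²/(N·c) + f = 50²/(1.2 × 0.01) + 50 = 2500/0.012 + 50 ≈ 208383.3 mm ≈ 208.4 m.
Near limit Dn = s·(H − f)/(H + s − 2f) = 30700 × (208383.3 − 50) / (208383.3 + 30700 − 2 × 50) = 30700 × 208333.3 / 238983.3 ≈ 26763 mm ≈ 26.8 m.

26.8 m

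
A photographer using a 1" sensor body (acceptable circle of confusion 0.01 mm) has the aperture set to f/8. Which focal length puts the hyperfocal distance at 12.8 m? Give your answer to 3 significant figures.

32.0 mm

From H = f²/(N·c) + f, with f ≪ H: f ≈ √(H·N·c) = √(12800 × 8 × 0.01) = √1024.0 ≈ 32.00 mm.
The +f correction barely moves this — solving exactly, f² + N·c·f − N·c·H = 0 ⇒ f = (−N·c + √((N·c)² + 4·N·c·H))/2 = (−0.08 + √4096.0)/2 ≈ 31.960 mm, so f ≈ 32.0 mm.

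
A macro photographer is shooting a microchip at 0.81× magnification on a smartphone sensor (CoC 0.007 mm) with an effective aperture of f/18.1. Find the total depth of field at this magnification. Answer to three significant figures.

At magnification m, DoF ≈ 2·N_eff·c/m² = 2 × 18.1 × 0.007 / 0.81² = 0.2534 / 0.6561 ≈ 0.386 mm.

0.386 mm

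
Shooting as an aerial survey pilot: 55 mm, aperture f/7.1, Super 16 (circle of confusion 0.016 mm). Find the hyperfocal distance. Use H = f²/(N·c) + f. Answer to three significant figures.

Hyperfocal distance H = f²/(N·c) + f = 55²/(7.1 × 0.016) + 55 = 3025/0.1136 + 55 ≈ 26683.5 mm ≈ 26.7 m.

26.7 m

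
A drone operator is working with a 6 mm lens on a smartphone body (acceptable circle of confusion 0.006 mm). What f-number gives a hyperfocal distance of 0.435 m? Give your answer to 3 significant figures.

f/14

Rearrange H = f²/(N·c) + f for N: N = f² / ((H − f)·c).
N = 6² / ((435 − 6) × 0.006) = 36 / 2.574 ≈ 14.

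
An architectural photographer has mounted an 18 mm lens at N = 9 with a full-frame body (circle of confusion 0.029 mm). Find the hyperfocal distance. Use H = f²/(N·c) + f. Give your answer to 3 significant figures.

Hyperfocal distance H = f²/(N·c) + f = 18²/(9 × 0.029) + 18 = 324/0.261 + 18 ≈ 1259.4 mm ≈ 1.26 m.

1.26 m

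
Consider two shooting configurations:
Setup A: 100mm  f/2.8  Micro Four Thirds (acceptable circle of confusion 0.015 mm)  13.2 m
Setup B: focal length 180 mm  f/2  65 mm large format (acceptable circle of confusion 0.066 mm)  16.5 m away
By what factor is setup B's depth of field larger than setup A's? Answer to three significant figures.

1.51

Setup A: H = 100²/(2.8×0.015) + 100 ≈ 238195.2 mm; DoF = Df − Dn = 13968.5 − 12511.6 ≈ 1456.9 mm.
Setup B: H = 180²/(2×0.066) + 180 ≈ 245634.5 mm; DoF = Df − Dn = 17675.2 − 15471.3 ≈ 2203.9 mm.
Ratio = 2203.9 / 1456.9 ≈ 1.51.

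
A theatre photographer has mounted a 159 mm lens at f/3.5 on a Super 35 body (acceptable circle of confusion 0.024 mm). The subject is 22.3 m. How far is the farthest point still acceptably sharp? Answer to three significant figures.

Hyperfocal distance H = f²/(N·c) + f = 159²/(3.5 × 0.024) + 159 = 25281/0.084 + 159 ≈ 301123.3 mm ≈ 301.1 m.
Far limit Df = s·(H − f)/(H − s) = 22300 × (301123.3 − 159) / (301123.3 − 22300) = 22300 × 300964.3 / 278823.3 ≈ 24071 mm ≈ 24.1 m.

24.1 m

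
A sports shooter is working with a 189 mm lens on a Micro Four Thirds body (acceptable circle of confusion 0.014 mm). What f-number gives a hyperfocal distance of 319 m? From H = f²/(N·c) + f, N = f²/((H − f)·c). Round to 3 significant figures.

f/8

Rearrange H = f²/(N·c) + f for N: N = f² / ((H − f)·c).
N = 189² / ((319000 − 189) × 0.014) = 35721 / 4463 ≈ 8.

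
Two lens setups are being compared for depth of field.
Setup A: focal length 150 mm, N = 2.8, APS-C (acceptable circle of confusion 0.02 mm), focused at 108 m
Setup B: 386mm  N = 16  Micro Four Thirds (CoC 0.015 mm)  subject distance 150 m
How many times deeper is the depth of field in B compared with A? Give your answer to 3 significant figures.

Setup A: H = 150²/(2.8×0.02) + 150 ≈ 401935.7 mm; DoF = Df − Dn = 147627 − 85145 ≈ 62482 mm.
Setup B: H = 386²/(16×0.015) + 386 ≈ 621202.7 mm; DoF = Df − Dn = 197627 − 120871 ≈ 76756 mm.
Ratio = 76756 / 62482 ≈ 1.23.

1.23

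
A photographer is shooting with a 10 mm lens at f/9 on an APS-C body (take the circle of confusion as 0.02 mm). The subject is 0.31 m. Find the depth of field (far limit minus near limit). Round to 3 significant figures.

473 mm

Hyperfocal distance H = f²/(N·c) + f = 10²/(9 × 0.02) + 10 = 100/0.18 + 10 ≈ 565.6 mm ≈ 0.566 m.
Near limit Dn = s·(H − f)/(H + s − 2f) = 310 × (565.6 − 10) / (565.6 + 310 − 2 × 10) = 310 × 555.6 / 855.6 ≈ 201.30 mm.
Far limit Df = s·(H − f)/(H − s) = 310 × (565.6 − 10) / (565.6 − 310) = 310 × 555.6 / 255.6 ≈ 673.91 mm.
Depth of field = Df − Dn = 673.91 − 201.30 ≈ 472.61 mm.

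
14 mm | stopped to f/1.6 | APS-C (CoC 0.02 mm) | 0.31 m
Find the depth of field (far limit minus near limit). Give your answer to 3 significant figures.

Hyperfocal distance H = f²/(N·c) + f = 14²/(1.6 × 0.02) + 14 = 196/0.032 + 14 ≈ 6139.0 mm ≈ 6.139 m.
Near limit Dn = s·(H − f)/(H + s − 2f) = 310 × (6139.0 − 14) / (6139.0 + 310 − 2 × 14) = 310 × 6125.0 / 6421.0 ≈ 295.709 mm.
Far limit Df = s·(H − f)/(H − s) = 310 × (6139.0 − 14) / (6139.0 − 310) = 310 × 6125.0 / 5829.0 ≈ 325.742 mm.
Depth of field = Df − Dn = 325.742 − 295.709 ≈ 30.033 mm.

30.0 mm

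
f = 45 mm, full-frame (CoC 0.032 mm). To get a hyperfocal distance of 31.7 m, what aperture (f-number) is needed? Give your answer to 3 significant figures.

Rearrange H = f²/(N·c) + f for N: N = f² / ((H − f)·c).
N = 45² / ((31700 − 45) × 0.032) = 2025 / 1013 ≈ 2.00.

f/2.00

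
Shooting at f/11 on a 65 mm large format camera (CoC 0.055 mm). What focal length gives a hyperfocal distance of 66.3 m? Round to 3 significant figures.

From H = f²/(N·c) + f, with f ≪ H: f ≈ √(H·N·c) = √(66300 × 11 × 0.055) = √40112 ≈ 200.3 mm.
The +f correction barely moves this — solving exactly, f² + N·c·f − N·c·H = 0 ⇒ f = (−N·c + √((N·c)² + 4·N·c·H))/2 = (−0.605 + √160446)/2 ≈ 199.98 mm, so f ≈ 200 mm.

200 mm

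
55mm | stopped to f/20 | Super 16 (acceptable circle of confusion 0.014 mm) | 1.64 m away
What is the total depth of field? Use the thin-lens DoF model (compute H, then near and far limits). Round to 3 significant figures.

492 mm

Hyperfocal distance H = f²/(N·c) + f = 55²/(20 × 0.014) + 55 = 3025/0.28 + 55 ≈ 10858.6 mm ≈ 10.86 m.
Near limit Dn = s·(H − f)/(H + s − 2f) = 1640 × (10858.6 − 55) / (10858.6 + 1640 − 2 × 55) = 1640 × 10803.6 / 12388.6 ≈ 1430.18 mm.
Far limit Df = s·(H − f)/(H − s) = 1640 × (10858.6 − 55) / (10858.6 − 1640) = 1640 × 10803.6 / 9218.6 ≈ 1921.97 mm.
Depth of field = Df − Dn = 1921.97 − 1430.18 ≈ 491.79 mm.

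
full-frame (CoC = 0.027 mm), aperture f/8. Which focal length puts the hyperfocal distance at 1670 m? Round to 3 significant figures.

From H = f²/(N·c) + f, with f ≪ H: f ≈ √(H·N·c) = √(1670000 × 8 × 0.027) = √360720 ≈ 600.6 mm.
Exact: f² + N·c·f − N·c·H = 0 ⇒ f = (−N·c + √((N·c)² + 4·N·c·H))/2 = (−0.216 + √1442880)/2 ≈ 600.49 mm ≈ 600 mm.

600 mm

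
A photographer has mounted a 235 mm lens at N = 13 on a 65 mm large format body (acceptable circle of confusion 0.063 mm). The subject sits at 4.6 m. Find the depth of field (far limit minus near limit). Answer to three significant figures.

Hyperfocal distance H = f²/(N·c) + f = 235²/(13 × 0.063) + 235 = 55225/0.819 + 235 ≈ 67664.8 mm ≈ 67.66 m.
Near limit Dn = s·(H − f)/(H + s − 2f) = 4600 × (67664.8 − 235) / (67664.8 + 4600 − 2 × 235) = 4600 × 67429.8 / 71794.8 ≈ 4320.33 mm.
Far limit Df = s·(H − f)/(H − s) = 4600 × (67664.8 − 235) / (67664.8 − 4600) = 4600 × 67429.8 / 63064.8 ≈ 4918.39 mm.
Depth of field = Df − Dn = 4918.39 − 4320.33 ≈ 598.06 mm ≈ 0.598 m.

0.598 m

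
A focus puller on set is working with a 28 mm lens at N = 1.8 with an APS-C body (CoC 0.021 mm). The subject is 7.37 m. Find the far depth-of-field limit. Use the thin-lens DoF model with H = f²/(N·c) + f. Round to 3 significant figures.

Hyperfocal distance H = f²/(N·c) + f = 28²/(1.8 × 0.021) + 28 = 784/0.0378 + 28 ≈ 20768.7 mm ≈ 20.77 m.
Far limit Df = s·(H − f)/(H − s) = 7370 × (20768.7 − 28) / (20768.7 − 7370) = 7370 × 20740.7 / 13398.7 ≈ 11408 mm ≈ 11.4 m.

11.4 m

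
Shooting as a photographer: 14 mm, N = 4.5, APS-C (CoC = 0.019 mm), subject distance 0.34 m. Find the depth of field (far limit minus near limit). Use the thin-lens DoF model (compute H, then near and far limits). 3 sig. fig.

98.7 mm

Hyperfocal distance H = f²/(N·c) + f = 14²/(4.5 × 0.019) + 14 = 196/0.0855 + 14 ≈ 2306.4 mm ≈ 2.306 m.
Near limit Dn = s·(H − f)/(H + s − 2f) = 340 × (2306.4 − 14) / (2306.4 + 340 − 2 × 14) = 340 × 2292.4 / 2618.4 ≈ 297.669 mm.
Far limit Df = s·(H − f)/(H − s) = 340 × (2306.4 − 14) / (2306.4 − 340) = 340 × 2292.4 / 1966.4 ≈ 396.367 mm.
Depth of field = Df − Dn = 396.367 − 297.669 ≈ 98.698 mm.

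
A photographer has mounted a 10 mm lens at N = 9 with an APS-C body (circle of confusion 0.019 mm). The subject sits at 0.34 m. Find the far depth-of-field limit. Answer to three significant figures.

Hyperfocal distance H = f²/(N·c) + f = 10²/(9 × 0.019) + 10 = 100/0.171 + 10 ≈ 594.8 mm ≈ 0.595 m.
Far limit Df = s·(H − f)/(H − s) = 340 × (594.8 − 10) / (594.8 − 340) = 340 × 584.8 / 254.8 ≈ 780.35 mm ≈ 0.780 m.

0.780 m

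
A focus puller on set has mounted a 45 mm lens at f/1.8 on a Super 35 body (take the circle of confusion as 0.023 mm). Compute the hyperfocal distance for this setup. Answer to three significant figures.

49.0 m

Hyperfocal distance H = f²/(N·c) + f = 45²/(1.8 × 0.023) + 45 = 2025/0.0414 + 45 ≈ 48958.0 mm ≈ 49.0 m.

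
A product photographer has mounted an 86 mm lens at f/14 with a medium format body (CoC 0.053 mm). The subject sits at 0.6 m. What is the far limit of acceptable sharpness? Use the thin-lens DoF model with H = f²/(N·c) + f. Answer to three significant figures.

Hyperfocal distance H = f²/(N·c) + f = 86²/(14 × 0.053) + 86 = 7396/0.742 + 86 ≈ 10053.7 mm ≈ 10.05 m.
Far limit Df = s·(H − f)/(H − s) = 600 × (10053.7 − 86) / (10053.7 − 600) = 600 × 9967.7 / 9453.7 ≈ 632.62 mm ≈ 0.633 m.

0.633 m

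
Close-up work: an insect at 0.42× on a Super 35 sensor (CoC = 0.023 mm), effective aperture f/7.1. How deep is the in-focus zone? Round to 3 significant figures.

1.85 mm

At magnification m, DoF ≈ 2·N_eff·c/m² = 2 × 7.1 × 0.023 / 0.42² = 0.3266 / 0.1764 ≈ 1.85 mm.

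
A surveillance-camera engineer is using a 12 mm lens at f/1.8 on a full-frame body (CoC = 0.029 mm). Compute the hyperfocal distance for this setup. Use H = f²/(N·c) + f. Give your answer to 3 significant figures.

2.77 m

Hyperfocal distance H = f²/(N·c) + f = 12²/(1.8 × 0.029) + 12 = 144/0.0522 + 12 ≈ 2770.6 mm ≈ 2.77 m.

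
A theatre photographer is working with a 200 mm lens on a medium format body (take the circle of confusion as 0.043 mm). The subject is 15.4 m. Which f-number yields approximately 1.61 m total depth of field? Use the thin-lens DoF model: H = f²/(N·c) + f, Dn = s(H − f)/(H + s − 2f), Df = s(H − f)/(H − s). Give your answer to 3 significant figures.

f/3.19

Write h = H − f = f²/(N·c). The thin-lens limits are Dn = s·h/(h + (s−f)) and Df = s·h/(h − (s−f)), so DoF = Df − Dn = 2·s·(s−f)·h / (h² − (s−f)²).
That is a quadratic in h: DoF·h² − 2·s·(s−f)·h − DoF·(s−f)² = 0 ⇒ h = (s−f)·(s + √(s² + DoF²)) / DoF = 15200 × (15400 + √(15400² + 1610²)) / 1610 = 15200 × (15400 + 15483.9) / 1610 ≈ 291575 mm.
Then N = f²/(c·h) = 200² / (0.043 × 291575) = 40000 / 12538 ≈ 3.19.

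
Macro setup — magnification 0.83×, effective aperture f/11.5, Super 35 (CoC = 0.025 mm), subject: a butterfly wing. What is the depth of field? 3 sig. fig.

At magnification m, DoF ≈ 2·N_eff·c/m² = 2 × 11.5 × 0.025 / 0.83² = 0.575 / 0.6889 ≈ 0.835 mm.

0.835 mm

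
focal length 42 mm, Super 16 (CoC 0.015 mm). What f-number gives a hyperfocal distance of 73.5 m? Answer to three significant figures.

Rearrange H = f²/(N·c) + f for N: N = f² / ((H − f)·c).
N = 42² / ((73500 − 42) × 0.015) = 1764 / 1102 ≈ 1.60.

f/1.60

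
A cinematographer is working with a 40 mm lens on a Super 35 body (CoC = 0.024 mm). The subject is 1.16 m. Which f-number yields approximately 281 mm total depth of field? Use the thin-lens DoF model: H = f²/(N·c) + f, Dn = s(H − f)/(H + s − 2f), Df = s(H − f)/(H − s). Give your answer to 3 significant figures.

Write h = H − f = f²/(N·c). The thin-lens limits are Dn = s·h/(h + (s−f)) and Df = s·h/(h − (s−f)), so DoF = Df − Dn = 2·s·(s−f)·h / (h² − (s−f)²).
That is a quadratic in h: DoF·h² − 2·s·(s−f)·h − DoF·(s−f)² = 0 ⇒ h = (s−f)·(s + √(s² + DoF²)) / DoF = 1120 × (1160 + √(1160² + 281²)) / 281 = 1120 × (1160 + 1193.55) / 281 ≈ 9380.7 mm.
Then N = f²/(c·h) = 40² / (0.024 × 9380.7) = 1600 / 225.14 ≈ 7.11.

f/7.11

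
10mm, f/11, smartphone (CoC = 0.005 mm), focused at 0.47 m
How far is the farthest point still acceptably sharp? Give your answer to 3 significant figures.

0.629 m

Hyperfocal distance H = f²/(N·c) + f = 10²/(11 × 0.005) + 10 = 100/0.055 + 10 ≈ 1828.2 mm ≈ 1.828 m.
Far limit Df = s·(H − f)/(H − s) = 470 × (1828.2 − 10) / (1828.2 − 470) = 470 × 1818.2 / 1358.2 ≈ 629.18 mm ≈ 0.629 m.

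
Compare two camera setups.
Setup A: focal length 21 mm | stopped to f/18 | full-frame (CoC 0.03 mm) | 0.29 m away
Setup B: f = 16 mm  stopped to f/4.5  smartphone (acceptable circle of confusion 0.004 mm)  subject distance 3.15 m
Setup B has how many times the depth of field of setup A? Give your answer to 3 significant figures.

6.81

Setup A: H = 21²/(18×0.03) + 21 ≈ 837.7 mm; DoF = Df − Dn = 432.44 − 218.15 ≈ 214.29 mm.
Setup B: H = 16²/(4.5×0.004) + 16 ≈ 14238.2 mm; DoF = Df − Dn = 4040.3 − 2581.2 ≈ 1459.1 mm.
Ratio = 1459.1 / 214.29 ≈ 6.81.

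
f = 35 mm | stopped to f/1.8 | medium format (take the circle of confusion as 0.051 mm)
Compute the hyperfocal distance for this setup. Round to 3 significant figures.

13.4 m

Hyperfocal distance H = f²/(N·c) + f = 35²/(1.8 × 0.051) + 35 = 1225/0.0918 + 35 ≈ 13379.2 mm ≈ 13.4 m.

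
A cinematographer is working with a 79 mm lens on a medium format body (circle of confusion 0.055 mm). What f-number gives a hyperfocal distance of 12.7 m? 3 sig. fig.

f/8.99

Rearrange H = f²/(N·c) + f for N: N = f² / ((H − f)·c).
N = 79² / ((12700 − 79) × 0.055) = 6241 / 694.2 ≈ 8.99.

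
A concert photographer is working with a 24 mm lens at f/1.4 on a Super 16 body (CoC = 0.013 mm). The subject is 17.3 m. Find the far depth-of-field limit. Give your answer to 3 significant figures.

Hyperfocal distance H = f²/(N·c) + f = 24²/(1.4 × 0.013) + 24 = 576/0.0182 + 24 ≈ 31672.4 mm ≈ 31.67 m.
Far limit Df = s·(H − f)/(H − s) = 17300 × (31672.4 − 24) / (31672.4 − 17300) = 17300 × 31648.4 / 14372.4 ≈ 38095 mm ≈ 38.1 m.

38.1 m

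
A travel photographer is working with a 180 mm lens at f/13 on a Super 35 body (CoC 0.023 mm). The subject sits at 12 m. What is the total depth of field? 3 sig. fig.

Hyperfocal distance H = f²/(N·c) + f = 180²/(13 × 0.023) + 180 = 32400/0.299 + 180 ≈ 108541.2 mm ≈ 108.5 m.
Near limit Dn = s·(H − f)/(H + s − 2f) = 12000 × (108541.2 − 180) / (108541.2 + 12000 − 2 × 180) = 12000 × 108361.2 / 120181.2 ≈ 10819.8 mm.
Far limit Df = s·(H − f)/(H − s) = 12000 × (108541.2 − 180) / (108541.2 − 12000) = 12000 × 108361.2 / 96541.2 ≈ 13469.2 mm.
Depth of field = Df − Dn = 13469.2 − 10819.8 ≈ 2649.4 mm ≈ 2.65 m.

2.65 m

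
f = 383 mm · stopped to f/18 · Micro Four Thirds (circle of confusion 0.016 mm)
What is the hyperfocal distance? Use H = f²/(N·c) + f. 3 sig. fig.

Hyperfocal distance H = f²/(N·c) + f = 383²/(18 × 0.016) + 383 = 146689/0.288 + 383 ≈ 509719.8 mm ≈ 510 m.

510 m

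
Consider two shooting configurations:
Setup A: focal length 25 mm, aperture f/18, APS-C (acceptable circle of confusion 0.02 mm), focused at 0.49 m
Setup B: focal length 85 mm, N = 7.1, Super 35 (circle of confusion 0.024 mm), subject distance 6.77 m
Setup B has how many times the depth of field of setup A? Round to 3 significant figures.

7.74

Setup A: H = 25²/(18×0.02) + 25 ≈ 1761.1 mm; DoF = Df − Dn = 669.25 − 386.48 ≈ 282.77 mm.
Setup B: H = 85²/(7.1×0.024) + 85 ≈ 42485.2 mm; DoF = Df − Dn = 8037.2 − 5848.0 ≈ 2189.2 mm.
Ratio = 2189.2 / 282.77 ≈ 7.74.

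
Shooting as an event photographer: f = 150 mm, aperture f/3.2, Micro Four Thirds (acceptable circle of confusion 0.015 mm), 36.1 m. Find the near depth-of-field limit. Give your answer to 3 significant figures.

33.5 m

Hyperfocal distance H = f²/(N·c) + f = 150²/(3.2 × 0.015) + 150 = 22500/0.048 + 150 ≈ 468900.0 mm ≈ 468.9 m.
Near limit Dn = s·(H − f)/(H + s − 2f) = 36100 × (468900.0 − 150) / (468900.0 + 36100 − 2 × 150) = 36100 × 468750.0 / 504700.0 ≈ 33529 mm ≈ 33.5 m.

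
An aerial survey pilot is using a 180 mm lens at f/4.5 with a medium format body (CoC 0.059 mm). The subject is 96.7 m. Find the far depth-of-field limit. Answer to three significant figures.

Hyperfocal distance H = f²/(N·c) + f = 180²/(4.5 × 0.059) + 180 = 32400/0.2655 + 180 ≈ 122213.9 mm ≈ 122.2 m.
Far limit Df = s·(H − f)/(H − s) = 96700 × (122213.9 − 180) / (122213.9 − 96700) = 96700 × 122033.9 / 25513.9 ≈ 462520 mm ≈ 463 m.

463 m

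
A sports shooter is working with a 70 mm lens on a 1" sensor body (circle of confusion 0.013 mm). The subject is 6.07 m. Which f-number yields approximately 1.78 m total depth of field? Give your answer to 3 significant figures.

Write h = H − f = f²/(N·c). The thin-lens limits are Dn = s·h/(h + (s−f)) and Df = s·h/(h − (s−f)), so DoF = Df − Dn = 2·s·(s−f)·h / (h² − (s−f)²).
That is a quadratic in h: DoF·h² − 2·s·(s−f)·h − DoF·(s−f)² = 0 ⇒ h = (s−f)·(s + √(s² + DoF²)) / DoF = 6000 × (6070 + √(6070² + 1780²)) / 1780 = 6000 × (6070 + 6325.61) / 1780 ≈ 41783 mm.
Then N = f²/(c·h) = 70² / (0.013 × 41783) = 4900 / 543.18 ≈ 9.02.

f/9.02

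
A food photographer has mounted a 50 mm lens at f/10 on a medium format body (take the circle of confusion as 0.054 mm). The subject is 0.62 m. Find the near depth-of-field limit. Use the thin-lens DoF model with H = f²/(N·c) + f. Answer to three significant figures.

Hyperfocal distance H = f²/(N·c) + f = 50²/(10 × 0.054) + 50 = 2500/0.54 + 50 ≈ 4679.6 mm ≈ 4.680 m.
Near limit Dn = s·(H − f)/(H + s − 2f) = 620 × (4679.6 − 50) / (4679.6 + 620 − 2 × 50) = 620 × 4629.6 / 5199.6 ≈ 552.03 mm ≈ 0.552 m.

0.552 m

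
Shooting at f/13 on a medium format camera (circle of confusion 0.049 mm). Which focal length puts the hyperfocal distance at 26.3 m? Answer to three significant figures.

From H = f²/(N·c) + f, with f ≪ H: f ≈ √(H·N·c) = √(26300 × 13 × 0.049) = √16753 ≈ 129.4 mm.
The +f correction barely moves this — solving exactly, f² + N·c·f − N·c·H = 0 ⇒ f = (−N·c + √((N·c)² + 4·N·c·H))/2 = (−0.637 + √67013)/2 ≈ 129.12 mm, so f ≈ 129 mm.

129 mm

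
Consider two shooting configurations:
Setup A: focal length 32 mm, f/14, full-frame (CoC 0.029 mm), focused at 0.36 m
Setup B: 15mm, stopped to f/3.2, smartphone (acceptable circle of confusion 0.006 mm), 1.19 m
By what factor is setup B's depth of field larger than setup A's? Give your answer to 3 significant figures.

2.53

Setup A: H = 32²/(14×0.029) + 32 ≈ 2554.2 mm; DoF = Df − Dn = 413.815 − 318.571 ≈ 95.244 mm.
Setup B: H = 15²/(3.2×0.006) + 15 ≈ 11733.7 mm; DoF = Df − Dn = 1322.61 − 1081.56 ≈ 241.05 mm.
Ratio = 241.05 / 95.244 ≈ 2.53.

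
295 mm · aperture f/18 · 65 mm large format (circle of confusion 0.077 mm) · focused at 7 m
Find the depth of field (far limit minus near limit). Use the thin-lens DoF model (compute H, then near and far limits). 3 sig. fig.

Hyperfocal distance H = f²/(N·c) + f = 295²/(18 × 0.077) + 295 = 87025/1.386 + 295 ≈ 63083.6 mm ≈ 63.08 m.
Near limit Dn = s·(H − f)/(H + s − 2f) = 7000 × (63083.6 − 295) / (63083.6 + 7000 − 2 × 295) = 7000 × 62788.6 / 69493.6 ≈ 6324.6 mm.
Far limit Df = s·(H − f)/(H − s) = 7000 × (63083.6 − 295) / (63083.6 − 7000) = 7000 × 62788.6 / 56083.6 ≈ 7836.9 mm.
Depth of field = Df − Dn = 7836.9 − 6324.6 ≈ 1512.3 mm ≈ 1.51 m.

1.51 m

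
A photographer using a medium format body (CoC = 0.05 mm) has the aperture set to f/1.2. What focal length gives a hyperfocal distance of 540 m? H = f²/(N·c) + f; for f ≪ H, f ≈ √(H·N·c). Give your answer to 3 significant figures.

From H = f²/(N·c) + f, with f ≪ H: f ≈ √(H·N·c) = √(540000 × 1.2 × 0.05) = √32400 ≈ 180.0 mm.
The +f correction barely moves this — solving exactly, f² + N·c·f − N·c·H = 0 ⇒ f = (−N·c + √((N·c)² + 4·N·c·H))/2 = (−0.06 + √129600)/2 ≈ 179.97 mm, so f ≈ 180 mm.

180 mm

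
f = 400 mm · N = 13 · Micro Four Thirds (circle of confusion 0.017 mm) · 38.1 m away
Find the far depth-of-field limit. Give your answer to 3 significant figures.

Hyperfocal distance H = f²/(N·c) + f = 400²/(13 × 0.017) + 400 = 160000/0.221 + 400 ≈ 724381.9 mm ≈ 724.4 m.
Far limit Df = s·(H − f)/(H − s) = 38100 × (724381.9 − 400) / (724381.9 − 38100) = 38100 × 723981.9 / 686281.9 ≈ 40193 mm ≈ 40.2 m.

40.2 m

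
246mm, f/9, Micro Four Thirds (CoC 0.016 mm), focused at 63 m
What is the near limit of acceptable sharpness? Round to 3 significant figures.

54.8 m

Hyperfocal distance H = f²/(N·c) + f = 246²/(9 × 0.016) + 246 = 60516/0.144 + 246 ≈ 420496.0 mm ≈ 420.5 m.
Near limit Dn = s·(H − f)/(H + s − 2f) = 63000 × (420496.0 − 246) / (420496.0 + 63000 − 2 × 246) = 63000 × 420250.0 / 483004.0 ≈ 54815 mm ≈ 54.8 m.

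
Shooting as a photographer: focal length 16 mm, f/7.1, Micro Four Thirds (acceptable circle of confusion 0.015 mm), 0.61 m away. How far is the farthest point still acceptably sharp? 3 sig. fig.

0.810 m

Hyperfocal distance H = f²/(N·c) + f = 16²/(7.1 × 0.015) + 16 = 256/0.1065 + 16 ≈ 2419.8 mm ≈ 2.420 m.
Far limit Df = s·(H − f)/(H − s) = 610 × (2419.8 − 16) / (2419.8 − 610) = 610 × 2403.8 / 1809.8 ≈ 810.21 mm ≈ 0.810 m.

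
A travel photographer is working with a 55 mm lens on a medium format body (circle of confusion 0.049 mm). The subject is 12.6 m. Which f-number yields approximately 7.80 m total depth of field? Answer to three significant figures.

f/1.40

Write h = H − f = f²/(N·c). The thin-lens limits are Dn = s·h/(h + (s−f)) and Df = s·h/(h − (s−f)), so DoF = Df − Dn = 2·s·(s−f)·h / (h² − (s−f)²).
That is a quadratic in h: DoF·h² − 2·s·(s−f)·h − DoF·(s−f)² = 0 ⇒ h = (s−f)·(s + √(s² + DoF²)) / DoF = 12545 × (12600 + √(12600² + 7800²)) / 7800 = 12545 × (12600 + 14818.9) / 7800 ≈ 44099 mm.
Then N = f²/(c·h) = 55² / (0.049 × 44099) = 3025 / 2160.8 ≈ 1.40.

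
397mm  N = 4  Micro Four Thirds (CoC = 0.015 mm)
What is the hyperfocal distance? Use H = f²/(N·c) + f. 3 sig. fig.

2630 m

Hyperfocal distance H = f²/(N·c) + f = 397²/(4 × 0.015) + 397 = 157609/0.06 + 397 ≈ 2627213.7 mm ≈ 2630 m.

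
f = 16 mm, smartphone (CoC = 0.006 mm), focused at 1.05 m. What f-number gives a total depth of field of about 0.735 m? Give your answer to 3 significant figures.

f/13

Write h = H − f = f²/(N·c). The thin-lens limits are Dn = s·h/(h + (s−f)) and Df = s·h/(h − (s−f)), so DoF = Df − Dn = 2·s·(s−f)·h / (h² − (s−f)²).
That is a quadratic in h: DoF·h² − 2·s·(s−f)·h − DoF·(s−f)² = 0 ⇒ h = (s−f)·(s + √(s² + DoF²)) / DoF = 1034 × (1050 + √(1050² + 735²)) / 735 = 1034 × (1050 + 1281.69) / 735 ≈ 3280.2 mm.
Then N = f²/(c·h) = 16² / (0.006 × 3280.2) = 256 / 19.681 ≈ 13.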